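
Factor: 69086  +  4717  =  73803  =  3^1*  73^1*337^1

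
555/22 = 25+5/22 = 25.23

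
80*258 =20640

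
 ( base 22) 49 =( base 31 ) 34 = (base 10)97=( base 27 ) 3g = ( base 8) 141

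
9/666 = 1/74 = 0.01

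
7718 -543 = 7175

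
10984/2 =5492 = 5492.00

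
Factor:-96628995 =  - 3^2*5^1*619^1 * 3469^1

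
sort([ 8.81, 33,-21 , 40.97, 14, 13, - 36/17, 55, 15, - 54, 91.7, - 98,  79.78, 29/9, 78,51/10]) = [ - 98, - 54, - 21, - 36/17, 29/9,51/10,8.81,13, 14, 15,  33, 40.97,55,78,79.78, 91.7] 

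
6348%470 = 238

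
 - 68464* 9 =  - 616176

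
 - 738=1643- 2381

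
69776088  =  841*82968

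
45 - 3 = 42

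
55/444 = 55/444 = 0.12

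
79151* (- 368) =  - 29127568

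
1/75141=1/75141 =0.00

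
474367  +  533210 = 1007577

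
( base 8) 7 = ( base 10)7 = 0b111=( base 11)7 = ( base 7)10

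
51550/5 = 10310=10310.00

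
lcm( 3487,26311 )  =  289421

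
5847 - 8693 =-2846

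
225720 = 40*5643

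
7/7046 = 7/7046 = 0.00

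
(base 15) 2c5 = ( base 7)1565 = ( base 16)27b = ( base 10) 635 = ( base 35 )i5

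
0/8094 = 0 = 0.00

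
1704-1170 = 534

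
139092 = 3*46364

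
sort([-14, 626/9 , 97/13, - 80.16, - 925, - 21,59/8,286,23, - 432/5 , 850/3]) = [ - 925, - 432/5, - 80.16,-21 , - 14,59/8,97/13, 23, 626/9,850/3 , 286] 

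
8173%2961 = 2251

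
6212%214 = 6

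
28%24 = 4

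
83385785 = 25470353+57915432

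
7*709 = 4963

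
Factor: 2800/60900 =2^2 * 3^ (-1)*29^ ( - 1 ) = 4/87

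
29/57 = 29/57 = 0.51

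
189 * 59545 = 11254005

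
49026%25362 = 23664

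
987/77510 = 987/77510=0.01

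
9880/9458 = 1 + 211/4729 = 1.04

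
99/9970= 99/9970  =  0.01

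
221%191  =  30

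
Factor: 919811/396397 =19^ (  -  1)*31^( - 1 )*673^(-1) * 919811^1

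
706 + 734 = 1440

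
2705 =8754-6049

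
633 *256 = 162048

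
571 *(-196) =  - 111916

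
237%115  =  7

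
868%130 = 88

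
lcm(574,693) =56826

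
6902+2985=9887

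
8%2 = 0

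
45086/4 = 22543/2 = 11271.50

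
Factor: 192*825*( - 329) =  - 2^6*3^2*5^2*7^1*11^1*47^1 = -52113600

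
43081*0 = 0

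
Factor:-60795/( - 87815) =9/13=3^2*13^( - 1 ) 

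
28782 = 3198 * 9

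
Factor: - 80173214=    - 2^1*11^1 * 3644237^1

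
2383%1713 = 670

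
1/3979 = 1/3979 = 0.00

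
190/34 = 95/17  =  5.59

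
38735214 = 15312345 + 23422869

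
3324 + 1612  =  4936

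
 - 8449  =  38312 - 46761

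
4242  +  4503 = 8745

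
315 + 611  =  926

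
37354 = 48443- 11089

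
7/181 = 7/181 = 0.04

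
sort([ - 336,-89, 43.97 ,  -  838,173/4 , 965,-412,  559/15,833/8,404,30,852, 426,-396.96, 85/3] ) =[-838,  -  412, - 396.96, - 336,  -  89,85/3,30,559/15,173/4 , 43.97,833/8, 404, 426, 852,965]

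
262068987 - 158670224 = 103398763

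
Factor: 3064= 2^3 * 383^1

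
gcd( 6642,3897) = 9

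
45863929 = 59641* 769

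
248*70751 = 17546248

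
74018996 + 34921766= 108940762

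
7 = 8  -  1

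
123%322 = 123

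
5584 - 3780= 1804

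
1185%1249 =1185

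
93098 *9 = 837882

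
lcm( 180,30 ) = 180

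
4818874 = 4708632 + 110242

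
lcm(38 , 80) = 1520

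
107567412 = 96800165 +10767247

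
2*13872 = 27744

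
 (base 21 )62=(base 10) 128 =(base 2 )10000000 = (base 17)79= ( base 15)88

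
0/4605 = 0= 0.00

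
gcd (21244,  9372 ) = 4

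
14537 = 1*14537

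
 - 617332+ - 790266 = -1407598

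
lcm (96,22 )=1056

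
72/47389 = 72/47389=   0.00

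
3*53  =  159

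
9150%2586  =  1392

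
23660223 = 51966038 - 28305815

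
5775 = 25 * 231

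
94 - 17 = 77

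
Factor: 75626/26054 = 7^ (-1)*1861^( - 1)*37813^1 = 37813/13027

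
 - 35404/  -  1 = 35404  +  0/1 = 35404.00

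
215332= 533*404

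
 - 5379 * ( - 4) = 21516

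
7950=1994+5956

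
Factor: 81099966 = 2^1*3^1*13516661^1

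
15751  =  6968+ 8783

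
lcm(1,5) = 5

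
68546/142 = 34273/71 = 482.72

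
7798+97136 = 104934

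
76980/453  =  25660/151 = 169.93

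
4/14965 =4/14965=0.00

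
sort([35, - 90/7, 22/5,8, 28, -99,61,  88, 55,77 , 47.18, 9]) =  [ - 99,-90/7,  22/5, 8, 9 , 28,35, 47.18, 55,61,77, 88] 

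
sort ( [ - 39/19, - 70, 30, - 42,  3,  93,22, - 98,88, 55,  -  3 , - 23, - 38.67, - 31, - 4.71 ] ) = [ - 98 , - 70, - 42, - 38.67, -31,-23, - 4.71,  -  3, - 39/19, 3, 22,30, 55,88 , 93]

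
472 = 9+463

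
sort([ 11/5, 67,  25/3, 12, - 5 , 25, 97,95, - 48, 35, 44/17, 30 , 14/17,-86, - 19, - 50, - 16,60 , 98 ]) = [ - 86 , - 50, -48, - 19, -16, - 5,14/17,11/5, 44/17, 25/3, 12,25,30, 35,60,67, 95,97 , 98] 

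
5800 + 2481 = 8281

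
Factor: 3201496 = 2^3 * 400187^1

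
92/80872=23/20218=   0.00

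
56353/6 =9392  +  1/6 = 9392.17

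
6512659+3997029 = 10509688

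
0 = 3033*0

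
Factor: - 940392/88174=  - 2^2*3^2*37^1*353^1*44087^(  -  1) = -470196/44087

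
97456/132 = 738 + 10/33 = 738.30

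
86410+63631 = 150041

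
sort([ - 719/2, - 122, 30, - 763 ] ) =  [ - 763, - 719/2, - 122 , 30 ] 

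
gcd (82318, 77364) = 2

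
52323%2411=1692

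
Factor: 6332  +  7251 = 17^2*47^1 =13583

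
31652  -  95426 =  - 63774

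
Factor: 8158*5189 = 42331862= 2^1*4079^1*5189^1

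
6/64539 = 2/21513 = 0.00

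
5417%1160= 777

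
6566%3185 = 196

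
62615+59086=121701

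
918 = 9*102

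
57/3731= 57/3731 = 0.02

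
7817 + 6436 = 14253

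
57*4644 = 264708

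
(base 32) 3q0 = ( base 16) F40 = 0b111101000000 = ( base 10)3904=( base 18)C0G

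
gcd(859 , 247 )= 1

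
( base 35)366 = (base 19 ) AEF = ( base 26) 5JH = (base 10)3891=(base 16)F33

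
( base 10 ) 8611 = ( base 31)8TO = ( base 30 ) 9H1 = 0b10000110100011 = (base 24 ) emj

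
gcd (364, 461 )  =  1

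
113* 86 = 9718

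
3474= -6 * ( - 579)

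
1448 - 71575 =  - 70127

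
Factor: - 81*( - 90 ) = 7290 = 2^1 *3^6*5^1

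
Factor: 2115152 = 2^4*13^1  *10169^1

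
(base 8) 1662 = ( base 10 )946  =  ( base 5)12241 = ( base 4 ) 32302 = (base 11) 790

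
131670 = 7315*18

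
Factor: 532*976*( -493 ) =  - 2^6*7^1*17^1*19^1*29^1*61^1= -  255981376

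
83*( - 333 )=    - 27639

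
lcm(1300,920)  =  59800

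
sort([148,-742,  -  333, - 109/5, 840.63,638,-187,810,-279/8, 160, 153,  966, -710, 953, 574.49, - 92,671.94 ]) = [ - 742, - 710  ,  -  333,  -  187,-92,-279/8 ,  -  109/5,  148 , 153,160, 574.49,638 , 671.94,810,840.63,953,  966 ]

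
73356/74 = 36678/37 =991.30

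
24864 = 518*48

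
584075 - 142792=441283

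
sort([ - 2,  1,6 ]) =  [-2,1 , 6]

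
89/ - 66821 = - 89/66821 = - 0.00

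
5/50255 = 1/10051=   0.00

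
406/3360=29/240 = 0.12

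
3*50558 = 151674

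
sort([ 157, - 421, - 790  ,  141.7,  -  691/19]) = [ - 790, - 421, - 691/19,141.7, 157]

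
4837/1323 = 3  +  124/189 = 3.66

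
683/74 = 9+ 17/74  =  9.23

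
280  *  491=137480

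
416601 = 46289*9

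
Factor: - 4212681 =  - 3^1*11^1 * 127657^1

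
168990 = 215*786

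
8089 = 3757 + 4332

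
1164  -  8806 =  - 7642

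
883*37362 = 32990646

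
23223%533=304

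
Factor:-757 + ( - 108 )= - 5^1*173^1 = -  865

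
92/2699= 92/2699 = 0.03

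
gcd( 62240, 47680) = 160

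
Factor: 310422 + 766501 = 1076923 = 503^1*2141^1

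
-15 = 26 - 41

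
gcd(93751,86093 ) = 7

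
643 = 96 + 547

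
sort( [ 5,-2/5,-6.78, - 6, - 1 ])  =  [-6.78,-6, - 1, - 2/5, 5]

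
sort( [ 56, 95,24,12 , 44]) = [ 12 , 24,44, 56,95 ]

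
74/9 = 8 + 2/9 = 8.22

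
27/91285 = 27/91285 = 0.00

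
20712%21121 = 20712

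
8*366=2928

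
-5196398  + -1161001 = -6357399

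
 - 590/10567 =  - 1+ 9977/10567 = - 0.06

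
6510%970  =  690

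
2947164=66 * 44654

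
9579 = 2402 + 7177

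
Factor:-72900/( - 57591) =2^2*5^2  *79^(- 1) = 100/79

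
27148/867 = 27148/867 = 31.31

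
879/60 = 14 +13/20 = 14.65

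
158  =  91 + 67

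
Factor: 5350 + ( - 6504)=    - 2^1 * 577^1 =- 1154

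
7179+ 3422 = 10601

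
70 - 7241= - 7171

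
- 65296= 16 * ( - 4081 )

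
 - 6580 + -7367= - 13947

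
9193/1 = 9193 = 9193.00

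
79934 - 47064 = 32870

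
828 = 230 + 598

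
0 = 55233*0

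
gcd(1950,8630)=10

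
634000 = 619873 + 14127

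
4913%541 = 44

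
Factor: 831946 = 2^1*17^1*24469^1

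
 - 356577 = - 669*533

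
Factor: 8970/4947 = 2^1*5^1 * 13^1*17^ ( - 1)*23^1*97^ ( - 1) = 2990/1649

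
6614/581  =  11 + 223/581 =11.38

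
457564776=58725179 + 398839597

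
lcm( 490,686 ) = 3430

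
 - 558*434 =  - 242172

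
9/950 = 9/950 = 0.01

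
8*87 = 696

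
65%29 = 7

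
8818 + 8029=16847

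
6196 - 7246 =-1050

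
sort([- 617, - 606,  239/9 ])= [ - 617, - 606,239/9]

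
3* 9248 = 27744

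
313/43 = 7+ 12/43=7.28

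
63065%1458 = 371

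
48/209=48/209 = 0.23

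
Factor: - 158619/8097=-37^1*1429^1*2699^( - 1 ) = - 52873/2699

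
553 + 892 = 1445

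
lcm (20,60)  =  60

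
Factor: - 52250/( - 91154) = 26125/45577 =5^3*7^( - 1)*11^1*17^( - 1 ) * 19^1*383^( - 1)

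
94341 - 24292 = 70049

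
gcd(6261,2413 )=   1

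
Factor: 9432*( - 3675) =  - 34662600 = - 2^3 * 3^3*5^2*7^2*131^1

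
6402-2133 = 4269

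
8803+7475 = 16278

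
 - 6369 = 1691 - 8060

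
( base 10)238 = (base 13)154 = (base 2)11101110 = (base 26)94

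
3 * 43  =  129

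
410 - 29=381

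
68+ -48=20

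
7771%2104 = 1459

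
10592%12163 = 10592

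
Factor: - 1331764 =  - 2^2*7^1*47563^1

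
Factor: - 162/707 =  - 2^1 * 3^4*7^( - 1)*101^(-1)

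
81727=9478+72249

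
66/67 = 66/67 = 0.99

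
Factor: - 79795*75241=-5^1*67^1*1123^1 * 15959^1 = - 6003855595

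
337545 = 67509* 5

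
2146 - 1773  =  373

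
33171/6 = 11057/2 = 5528.50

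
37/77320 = 37/77320 = 0.00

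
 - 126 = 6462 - 6588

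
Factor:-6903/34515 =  - 1/5  =  - 5^( - 1)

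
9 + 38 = 47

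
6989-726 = 6263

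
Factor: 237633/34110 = 209/30 = 2^( - 1 ) * 3^( -1)*5^( - 1)*11^1*19^1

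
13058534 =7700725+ 5357809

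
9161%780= 581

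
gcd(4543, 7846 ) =1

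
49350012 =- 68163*( - 724) 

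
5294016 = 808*6552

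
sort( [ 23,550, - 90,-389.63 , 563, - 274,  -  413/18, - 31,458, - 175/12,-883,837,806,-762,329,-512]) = [ - 883,-762, - 512, - 389.63, - 274, - 90, - 31, -413/18, - 175/12,  23,329, 458, 550,  563,  806, 837]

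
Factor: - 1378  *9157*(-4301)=2^1 * 11^1*13^1* 17^1*23^1*53^1*9157^1 = 54271506146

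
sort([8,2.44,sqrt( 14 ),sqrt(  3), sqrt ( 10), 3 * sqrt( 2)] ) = [sqrt(3), 2.44,sqrt ( 10), sqrt( 14), 3*sqrt( 2),8 ] 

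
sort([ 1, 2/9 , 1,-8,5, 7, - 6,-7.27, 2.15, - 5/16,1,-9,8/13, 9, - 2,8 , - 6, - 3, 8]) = [ - 9,-8,  -  7.27, - 6, -6,-3, - 2,- 5/16,2/9 , 8/13,1,  1, 1,2.15,5,7,8,8,9 ] 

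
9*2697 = 24273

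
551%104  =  31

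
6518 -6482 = 36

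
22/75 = 22/75 =0.29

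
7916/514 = 15  +  103/257 = 15.40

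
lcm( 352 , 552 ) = 24288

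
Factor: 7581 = 3^1*7^1*19^2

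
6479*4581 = 29680299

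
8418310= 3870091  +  4548219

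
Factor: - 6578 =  - 2^1*11^1*13^1*23^1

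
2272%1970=302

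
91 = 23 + 68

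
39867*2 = 79734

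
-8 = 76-84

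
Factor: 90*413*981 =36463770 = 2^1*3^4  *  5^1 * 7^1*59^1*109^1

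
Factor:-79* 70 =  - 5530=-2^1*5^1 * 7^1*79^1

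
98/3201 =98/3201 = 0.03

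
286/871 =22/67 =0.33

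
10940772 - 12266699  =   - 1325927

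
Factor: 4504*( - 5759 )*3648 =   -  2^9*3^1*13^1*19^1*443^1*563^1 = -  94623779328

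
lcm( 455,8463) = 42315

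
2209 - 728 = 1481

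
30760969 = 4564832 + 26196137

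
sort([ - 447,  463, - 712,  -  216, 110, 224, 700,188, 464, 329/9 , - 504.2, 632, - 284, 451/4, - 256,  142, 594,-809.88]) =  [  -  809.88 , - 712, - 504.2, - 447, - 284, - 256, - 216,329/9, 110, 451/4 , 142 , 188,224, 463,464, 594, 632, 700]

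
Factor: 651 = 3^1*7^1*31^1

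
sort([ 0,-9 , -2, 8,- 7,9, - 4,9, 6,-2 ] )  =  [- 9 ,  -  7,  -  4, - 2 , -2, 0,6,8,9, 9] 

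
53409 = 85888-32479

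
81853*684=55987452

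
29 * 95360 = 2765440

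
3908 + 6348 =10256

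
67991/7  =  9713 = 9713.00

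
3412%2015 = 1397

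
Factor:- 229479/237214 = -2^( - 1 )*3^1*  83^(-1)*1429^( - 1) *76493^1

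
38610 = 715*54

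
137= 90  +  47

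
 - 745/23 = - 745/23 = - 32.39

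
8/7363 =8/7363 = 0.00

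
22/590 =11/295 = 0.04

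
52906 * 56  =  2962736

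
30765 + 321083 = 351848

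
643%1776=643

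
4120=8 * 515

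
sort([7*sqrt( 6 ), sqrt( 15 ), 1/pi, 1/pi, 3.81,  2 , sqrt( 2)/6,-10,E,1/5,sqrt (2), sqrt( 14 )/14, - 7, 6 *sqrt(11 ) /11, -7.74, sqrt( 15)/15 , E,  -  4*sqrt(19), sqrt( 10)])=[  -  4* sqrt(19), - 10,-7.74, - 7 , 1/5,  sqrt ( 2)/6, sqrt(15 )/15, sqrt( 14 )/14, 1/pi, 1/pi, sqrt( 2 ), 6*sqrt (11)/11, 2,  E,E,sqrt(10), 3.81, sqrt( 15), 7*sqrt(6)]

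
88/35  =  88/35= 2.51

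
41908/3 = 13969 + 1/3=13969.33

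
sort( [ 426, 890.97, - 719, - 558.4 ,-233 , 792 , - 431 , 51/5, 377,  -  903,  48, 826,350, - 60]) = [  -  903, - 719, - 558.4, - 431, -233, - 60, 51/5, 48,350,377, 426,792 , 826,890.97 ] 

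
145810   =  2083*70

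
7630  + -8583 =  - 953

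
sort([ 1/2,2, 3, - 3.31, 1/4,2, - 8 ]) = [ - 8, - 3.31, 1/4,1/2,2,2, 3 ] 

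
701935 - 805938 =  - 104003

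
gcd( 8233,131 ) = 1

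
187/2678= 187/2678 = 0.07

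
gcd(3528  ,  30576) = 1176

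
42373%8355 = 598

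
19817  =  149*133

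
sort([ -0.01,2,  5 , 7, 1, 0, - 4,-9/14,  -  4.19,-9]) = [- 9, - 4.19,-4,  -  9/14,  -  0.01, 0, 1,2, 5,7 ] 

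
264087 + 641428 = 905515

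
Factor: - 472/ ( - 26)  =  2^2*13^(-1) * 59^1 = 236/13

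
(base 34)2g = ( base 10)84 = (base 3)10010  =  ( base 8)124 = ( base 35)2E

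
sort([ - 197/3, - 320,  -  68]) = [ - 320, - 68,-197/3]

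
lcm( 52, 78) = 156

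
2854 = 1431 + 1423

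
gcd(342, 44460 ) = 342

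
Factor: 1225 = 5^2*7^2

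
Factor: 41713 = 7^1*59^1*101^1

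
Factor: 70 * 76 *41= 218120 =2^3 * 5^1 * 7^1*19^1*41^1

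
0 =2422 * 0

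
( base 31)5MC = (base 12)3223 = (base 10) 5499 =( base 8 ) 12573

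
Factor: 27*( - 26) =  - 702 = - 2^1*3^3 * 13^1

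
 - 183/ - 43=183/43 = 4.26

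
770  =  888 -118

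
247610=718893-471283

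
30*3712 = 111360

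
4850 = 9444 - 4594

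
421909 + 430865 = 852774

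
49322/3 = 16440 + 2/3=16440.67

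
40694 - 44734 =-4040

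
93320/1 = 93320 = 93320.00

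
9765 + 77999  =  87764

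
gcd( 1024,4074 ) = 2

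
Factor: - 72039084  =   - 2^2*3^1*13^1*53^1*8713^1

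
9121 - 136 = 8985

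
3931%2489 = 1442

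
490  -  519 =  - 29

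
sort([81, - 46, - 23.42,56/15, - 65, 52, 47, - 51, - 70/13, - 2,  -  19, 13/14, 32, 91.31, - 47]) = [- 65,  -  51, - 47, - 46, - 23.42, - 19, - 70/13, - 2, 13/14, 56/15, 32,47, 52,81,  91.31] 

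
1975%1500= 475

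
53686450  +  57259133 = 110945583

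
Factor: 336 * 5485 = 2^4* 3^1*5^1*7^1*1097^1 = 1842960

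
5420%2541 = 338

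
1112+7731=8843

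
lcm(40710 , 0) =0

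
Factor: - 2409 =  - 3^1*11^1*73^1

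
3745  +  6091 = 9836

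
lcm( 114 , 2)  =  114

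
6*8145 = 48870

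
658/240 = 329/120 = 2.74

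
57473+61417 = 118890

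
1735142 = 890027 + 845115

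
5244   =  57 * 92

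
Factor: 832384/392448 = 2^( - 1)*3^( - 1 ) * 73^( - 1 )*929^1 = 929/438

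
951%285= 96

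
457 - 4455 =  - 3998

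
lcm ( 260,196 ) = 12740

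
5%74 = 5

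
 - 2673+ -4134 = -6807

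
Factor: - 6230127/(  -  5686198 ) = 2^(  -  1 ) * 3^1*7^( - 1)*23^(-1)*17659^( - 1 )*2076709^1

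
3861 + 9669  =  13530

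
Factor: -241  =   - 241^1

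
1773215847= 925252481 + 847963366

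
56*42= 2352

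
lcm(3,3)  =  3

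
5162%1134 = 626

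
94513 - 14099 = 80414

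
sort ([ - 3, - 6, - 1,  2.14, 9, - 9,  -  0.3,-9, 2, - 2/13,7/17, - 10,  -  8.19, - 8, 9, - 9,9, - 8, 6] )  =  [  -  10, - 9, - 9  , - 9, - 8.19,-8, - 8, - 6, - 3, - 1, - 0.3,- 2/13,7/17, 2,2.14,6, 9,9, 9] 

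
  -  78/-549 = 26/183=0.14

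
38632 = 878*44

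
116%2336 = 116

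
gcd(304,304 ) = 304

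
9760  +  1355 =11115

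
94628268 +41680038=136308306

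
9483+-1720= 7763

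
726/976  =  363/488 = 0.74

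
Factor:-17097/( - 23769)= 41/57 = 3^(-1)*19^( - 1) * 41^1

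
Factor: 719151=3^1*17^1*59^1*239^1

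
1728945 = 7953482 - 6224537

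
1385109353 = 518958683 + 866150670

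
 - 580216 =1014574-1594790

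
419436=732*573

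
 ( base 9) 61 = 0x37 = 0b110111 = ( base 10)55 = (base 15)3a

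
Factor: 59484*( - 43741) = - 2^2*3^1*17^1  *31^1*83^1 * 4957^1 = -  2601889644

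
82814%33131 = 16552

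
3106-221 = 2885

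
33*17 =561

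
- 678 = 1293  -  1971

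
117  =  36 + 81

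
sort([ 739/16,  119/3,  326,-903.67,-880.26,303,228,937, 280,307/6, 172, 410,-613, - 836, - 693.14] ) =[ -903.67, - 880.26,-836, -693.14,- 613,119/3, 739/16,307/6,172,228,280,303,326,410,937]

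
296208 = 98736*3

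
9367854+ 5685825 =15053679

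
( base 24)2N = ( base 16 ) 47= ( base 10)71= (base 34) 23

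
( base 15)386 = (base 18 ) 289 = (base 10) 801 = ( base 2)1100100001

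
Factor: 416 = 2^5*13^1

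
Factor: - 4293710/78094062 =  - 2146855/39047031 =-3^ ( - 2 )*5^1* 23^( - 1)*139^1*3089^1  *188633^( - 1 )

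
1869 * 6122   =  11442018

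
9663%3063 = 474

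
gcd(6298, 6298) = 6298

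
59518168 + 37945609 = 97463777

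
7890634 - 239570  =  7651064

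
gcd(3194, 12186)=2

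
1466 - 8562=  - 7096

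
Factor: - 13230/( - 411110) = 3^3*839^( - 1 ) = 27/839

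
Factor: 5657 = 5657^1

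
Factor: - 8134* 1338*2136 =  - 2^5*3^2 * 7^2*83^1*89^1*223^1 = - 23246711712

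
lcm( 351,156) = 1404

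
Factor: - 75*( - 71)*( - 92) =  - 489900  =  -2^2*3^1*5^2*23^1*71^1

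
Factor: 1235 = 5^1*13^1*19^1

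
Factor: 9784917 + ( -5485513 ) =2^2*1074851^1 = 4299404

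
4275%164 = 11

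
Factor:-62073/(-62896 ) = 2^( - 4 )*3^3*11^2*19^1 * 3931^( - 1)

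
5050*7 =35350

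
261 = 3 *87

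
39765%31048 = 8717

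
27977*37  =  1035149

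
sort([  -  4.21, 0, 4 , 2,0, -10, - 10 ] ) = [-10, - 10, - 4.21,0,0,2, 4 ]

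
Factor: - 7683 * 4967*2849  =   - 3^1*7^1*11^1*13^1 * 37^1*197^1 * 4967^1 = - 108722002389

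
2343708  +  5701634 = 8045342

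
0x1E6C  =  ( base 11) 5940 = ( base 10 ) 7788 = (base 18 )160C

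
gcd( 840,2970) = 30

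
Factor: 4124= 2^2*1031^1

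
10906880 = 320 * 34084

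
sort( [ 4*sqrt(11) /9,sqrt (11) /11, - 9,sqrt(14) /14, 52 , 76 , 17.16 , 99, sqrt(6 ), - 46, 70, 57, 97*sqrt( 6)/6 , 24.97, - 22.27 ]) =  [-46, - 22.27, - 9, sqrt(14)/14, sqrt(11) /11,4*sqrt(11)/9, sqrt( 6), 17.16, 24.97, 97*sqrt(6 ) /6, 52,57, 70,76, 99]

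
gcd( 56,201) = 1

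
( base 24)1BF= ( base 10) 855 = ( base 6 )3543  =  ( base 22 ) 1GJ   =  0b1101010111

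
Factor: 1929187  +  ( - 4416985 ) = -2^1*3^2*41^1*3371^1= - 2487798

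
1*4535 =4535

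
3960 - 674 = 3286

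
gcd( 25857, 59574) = 3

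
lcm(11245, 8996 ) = 44980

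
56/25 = 2 + 6/25 = 2.24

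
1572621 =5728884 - 4156263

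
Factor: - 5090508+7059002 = 1968494 = 2^1*11^1*89477^1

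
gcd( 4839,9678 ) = 4839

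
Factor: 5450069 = 5450069^1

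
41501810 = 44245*938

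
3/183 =1/61= 0.02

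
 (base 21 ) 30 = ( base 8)77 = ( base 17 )3C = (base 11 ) 58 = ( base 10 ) 63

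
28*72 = 2016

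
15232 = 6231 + 9001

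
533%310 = 223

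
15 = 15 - 0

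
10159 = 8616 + 1543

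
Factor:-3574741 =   -  97^1*137^1*269^1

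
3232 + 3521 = 6753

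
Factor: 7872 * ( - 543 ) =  - 2^6*3^2*41^1*181^1 = - 4274496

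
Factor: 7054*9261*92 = 6010092648 = 2^3 * 3^3*7^3*23^1*3527^1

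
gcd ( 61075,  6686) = 1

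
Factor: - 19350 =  - 2^1*3^2*5^2 * 43^1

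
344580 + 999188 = 1343768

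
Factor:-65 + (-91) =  - 2^2 * 3^1*13^1 = - 156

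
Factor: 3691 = 3691^1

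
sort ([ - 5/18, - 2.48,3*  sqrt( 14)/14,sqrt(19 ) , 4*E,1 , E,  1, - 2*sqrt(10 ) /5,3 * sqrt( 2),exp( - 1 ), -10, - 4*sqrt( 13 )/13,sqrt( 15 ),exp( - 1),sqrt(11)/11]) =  [ - 10, - 2.48, - 2*sqrt( 10 ) /5, - 4*sqrt( 13 ) /13,  -  5/18,sqrt( 11 ) /11, exp( - 1), exp( - 1),3*sqrt ( 14)/14,1 , 1,E, sqrt(15 ), 3*sqrt(2) , sqrt(19 ) , 4*E]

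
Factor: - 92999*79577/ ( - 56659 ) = 7400581423/56659 =17^1* 31^1 * 113^1*151^1 * 823^1*56659^( - 1) 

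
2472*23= 56856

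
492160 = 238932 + 253228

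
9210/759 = 12+34/253 =12.13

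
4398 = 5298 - 900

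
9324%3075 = 99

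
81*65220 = 5282820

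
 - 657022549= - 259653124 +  - 397369425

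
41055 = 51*805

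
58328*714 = 41646192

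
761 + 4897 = 5658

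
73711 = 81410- 7699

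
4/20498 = 2/10249= 0.00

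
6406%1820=946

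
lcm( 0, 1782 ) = 0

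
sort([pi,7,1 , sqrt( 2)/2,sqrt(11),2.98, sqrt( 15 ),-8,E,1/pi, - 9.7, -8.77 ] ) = [ -9.7, -8.77, - 8,1/pi,sqrt(2)/2,1,E , 2.98,pi,sqrt(11),sqrt(15), 7] 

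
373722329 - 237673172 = 136049157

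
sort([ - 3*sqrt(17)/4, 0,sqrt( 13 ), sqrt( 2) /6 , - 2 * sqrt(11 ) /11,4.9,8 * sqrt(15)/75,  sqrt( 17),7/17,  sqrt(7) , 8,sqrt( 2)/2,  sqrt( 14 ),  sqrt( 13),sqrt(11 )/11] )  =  [ - 3*sqrt(17 )/4,- 2*sqrt(11)/11,0,  sqrt(2 )/6,sqrt(11 )/11,  7/17,8*sqrt(15)/75,sqrt(2)/2,sqrt (7) , sqrt( 13),  sqrt( 13 ), sqrt( 14 ),sqrt(17 ),4.9,8 ] 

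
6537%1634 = 1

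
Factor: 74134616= 2^3 * 9266827^1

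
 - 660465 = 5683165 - 6343630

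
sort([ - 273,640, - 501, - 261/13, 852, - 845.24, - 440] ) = [ - 845.24, - 501,  -  440, - 273, - 261/13,640,852]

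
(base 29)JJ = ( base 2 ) 1000111010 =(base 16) 23A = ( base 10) 570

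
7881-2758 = 5123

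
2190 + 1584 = 3774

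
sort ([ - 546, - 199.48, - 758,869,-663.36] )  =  [ - 758, - 663.36 , - 546, - 199.48,869] 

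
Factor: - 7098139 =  - 43^1*383^1*431^1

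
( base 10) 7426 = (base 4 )1310002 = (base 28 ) 9d6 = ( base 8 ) 16402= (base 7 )30436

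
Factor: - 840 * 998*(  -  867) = 2^4*3^2*5^1*7^1*17^2*499^1 = 726823440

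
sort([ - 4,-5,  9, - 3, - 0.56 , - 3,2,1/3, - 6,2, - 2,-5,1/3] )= [ - 6,  -  5 , - 5, - 4, - 3, - 3,-2, - 0.56, 1/3,1/3,2,2,9]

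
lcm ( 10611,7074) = 21222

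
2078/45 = 46 + 8/45 = 46.18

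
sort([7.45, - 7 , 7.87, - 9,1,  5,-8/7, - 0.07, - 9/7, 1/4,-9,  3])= [-9,- 9,-7, - 9/7,  -  8/7, - 0.07, 1/4,1,  3,5,7.45,7.87]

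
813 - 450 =363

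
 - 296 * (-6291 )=1862136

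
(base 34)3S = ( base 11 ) 109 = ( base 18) 74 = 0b10000010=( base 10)130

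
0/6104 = 0  =  0.00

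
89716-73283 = 16433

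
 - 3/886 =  - 1 + 883/886=- 0.00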